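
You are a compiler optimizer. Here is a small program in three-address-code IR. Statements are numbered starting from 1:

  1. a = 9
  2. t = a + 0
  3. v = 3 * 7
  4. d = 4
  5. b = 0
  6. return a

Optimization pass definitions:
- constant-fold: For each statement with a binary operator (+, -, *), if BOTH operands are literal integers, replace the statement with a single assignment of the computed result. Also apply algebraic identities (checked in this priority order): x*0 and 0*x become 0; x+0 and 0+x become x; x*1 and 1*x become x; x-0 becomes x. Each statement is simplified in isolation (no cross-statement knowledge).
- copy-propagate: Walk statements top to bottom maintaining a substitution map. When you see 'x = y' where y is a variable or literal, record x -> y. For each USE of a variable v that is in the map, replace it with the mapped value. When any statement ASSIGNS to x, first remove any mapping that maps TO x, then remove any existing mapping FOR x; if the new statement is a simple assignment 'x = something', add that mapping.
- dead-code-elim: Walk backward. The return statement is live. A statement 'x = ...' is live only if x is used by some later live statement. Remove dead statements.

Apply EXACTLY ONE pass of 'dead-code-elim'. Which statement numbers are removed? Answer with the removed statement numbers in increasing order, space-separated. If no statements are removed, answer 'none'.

Backward liveness scan:
Stmt 1 'a = 9': KEEP (a is live); live-in = []
Stmt 2 't = a + 0': DEAD (t not in live set ['a'])
Stmt 3 'v = 3 * 7': DEAD (v not in live set ['a'])
Stmt 4 'd = 4': DEAD (d not in live set ['a'])
Stmt 5 'b = 0': DEAD (b not in live set ['a'])
Stmt 6 'return a': KEEP (return); live-in = ['a']
Removed statement numbers: [2, 3, 4, 5]
Surviving IR:
  a = 9
  return a

Answer: 2 3 4 5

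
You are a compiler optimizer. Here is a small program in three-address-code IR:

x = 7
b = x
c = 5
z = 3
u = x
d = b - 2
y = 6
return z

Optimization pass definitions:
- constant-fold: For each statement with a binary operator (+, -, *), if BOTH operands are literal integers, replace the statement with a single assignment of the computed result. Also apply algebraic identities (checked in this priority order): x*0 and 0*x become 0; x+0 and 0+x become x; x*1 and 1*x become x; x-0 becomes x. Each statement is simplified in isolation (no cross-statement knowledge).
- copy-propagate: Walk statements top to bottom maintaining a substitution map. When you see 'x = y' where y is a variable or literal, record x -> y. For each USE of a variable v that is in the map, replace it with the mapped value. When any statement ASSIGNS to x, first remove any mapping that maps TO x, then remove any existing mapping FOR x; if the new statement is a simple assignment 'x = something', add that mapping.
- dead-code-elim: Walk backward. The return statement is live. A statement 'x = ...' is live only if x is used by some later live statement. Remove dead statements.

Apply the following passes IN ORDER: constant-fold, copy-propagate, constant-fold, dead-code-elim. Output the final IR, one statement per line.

Answer: return 3

Derivation:
Initial IR:
  x = 7
  b = x
  c = 5
  z = 3
  u = x
  d = b - 2
  y = 6
  return z
After constant-fold (8 stmts):
  x = 7
  b = x
  c = 5
  z = 3
  u = x
  d = b - 2
  y = 6
  return z
After copy-propagate (8 stmts):
  x = 7
  b = 7
  c = 5
  z = 3
  u = 7
  d = 7 - 2
  y = 6
  return 3
After constant-fold (8 stmts):
  x = 7
  b = 7
  c = 5
  z = 3
  u = 7
  d = 5
  y = 6
  return 3
After dead-code-elim (1 stmts):
  return 3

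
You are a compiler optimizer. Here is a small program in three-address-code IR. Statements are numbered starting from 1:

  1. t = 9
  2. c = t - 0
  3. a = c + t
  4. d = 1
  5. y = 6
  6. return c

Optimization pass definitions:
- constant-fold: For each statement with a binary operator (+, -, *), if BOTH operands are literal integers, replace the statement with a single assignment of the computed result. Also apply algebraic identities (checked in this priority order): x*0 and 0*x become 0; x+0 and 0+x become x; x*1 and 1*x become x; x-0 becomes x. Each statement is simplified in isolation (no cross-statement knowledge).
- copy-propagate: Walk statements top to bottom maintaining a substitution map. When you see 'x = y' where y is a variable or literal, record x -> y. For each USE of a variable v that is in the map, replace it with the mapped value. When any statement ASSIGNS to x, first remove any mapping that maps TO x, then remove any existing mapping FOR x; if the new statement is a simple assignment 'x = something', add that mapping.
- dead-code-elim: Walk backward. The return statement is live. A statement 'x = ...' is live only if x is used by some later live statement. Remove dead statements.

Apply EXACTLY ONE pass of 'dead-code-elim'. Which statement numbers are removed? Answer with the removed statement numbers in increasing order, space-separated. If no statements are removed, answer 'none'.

Answer: 3 4 5

Derivation:
Backward liveness scan:
Stmt 1 't = 9': KEEP (t is live); live-in = []
Stmt 2 'c = t - 0': KEEP (c is live); live-in = ['t']
Stmt 3 'a = c + t': DEAD (a not in live set ['c'])
Stmt 4 'd = 1': DEAD (d not in live set ['c'])
Stmt 5 'y = 6': DEAD (y not in live set ['c'])
Stmt 6 'return c': KEEP (return); live-in = ['c']
Removed statement numbers: [3, 4, 5]
Surviving IR:
  t = 9
  c = t - 0
  return c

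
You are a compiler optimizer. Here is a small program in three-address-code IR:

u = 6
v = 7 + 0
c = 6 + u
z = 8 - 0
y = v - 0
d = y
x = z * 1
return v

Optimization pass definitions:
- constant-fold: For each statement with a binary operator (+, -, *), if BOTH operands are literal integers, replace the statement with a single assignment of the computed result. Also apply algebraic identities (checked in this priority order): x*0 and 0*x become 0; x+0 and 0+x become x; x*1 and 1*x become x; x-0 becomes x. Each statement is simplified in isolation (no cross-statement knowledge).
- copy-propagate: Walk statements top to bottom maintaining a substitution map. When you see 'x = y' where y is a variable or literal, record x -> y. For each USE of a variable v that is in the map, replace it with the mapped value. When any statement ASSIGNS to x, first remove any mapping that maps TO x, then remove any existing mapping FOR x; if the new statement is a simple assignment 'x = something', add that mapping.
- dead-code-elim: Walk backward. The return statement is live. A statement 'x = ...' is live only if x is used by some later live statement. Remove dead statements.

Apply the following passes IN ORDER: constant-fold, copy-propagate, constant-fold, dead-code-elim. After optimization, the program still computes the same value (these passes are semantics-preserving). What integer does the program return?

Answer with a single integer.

Initial IR:
  u = 6
  v = 7 + 0
  c = 6 + u
  z = 8 - 0
  y = v - 0
  d = y
  x = z * 1
  return v
After constant-fold (8 stmts):
  u = 6
  v = 7
  c = 6 + u
  z = 8
  y = v
  d = y
  x = z
  return v
After copy-propagate (8 stmts):
  u = 6
  v = 7
  c = 6 + 6
  z = 8
  y = 7
  d = 7
  x = 8
  return 7
After constant-fold (8 stmts):
  u = 6
  v = 7
  c = 12
  z = 8
  y = 7
  d = 7
  x = 8
  return 7
After dead-code-elim (1 stmts):
  return 7
Evaluate:
  u = 6  =>  u = 6
  v = 7 + 0  =>  v = 7
  c = 6 + u  =>  c = 12
  z = 8 - 0  =>  z = 8
  y = v - 0  =>  y = 7
  d = y  =>  d = 7
  x = z * 1  =>  x = 8
  return v = 7

Answer: 7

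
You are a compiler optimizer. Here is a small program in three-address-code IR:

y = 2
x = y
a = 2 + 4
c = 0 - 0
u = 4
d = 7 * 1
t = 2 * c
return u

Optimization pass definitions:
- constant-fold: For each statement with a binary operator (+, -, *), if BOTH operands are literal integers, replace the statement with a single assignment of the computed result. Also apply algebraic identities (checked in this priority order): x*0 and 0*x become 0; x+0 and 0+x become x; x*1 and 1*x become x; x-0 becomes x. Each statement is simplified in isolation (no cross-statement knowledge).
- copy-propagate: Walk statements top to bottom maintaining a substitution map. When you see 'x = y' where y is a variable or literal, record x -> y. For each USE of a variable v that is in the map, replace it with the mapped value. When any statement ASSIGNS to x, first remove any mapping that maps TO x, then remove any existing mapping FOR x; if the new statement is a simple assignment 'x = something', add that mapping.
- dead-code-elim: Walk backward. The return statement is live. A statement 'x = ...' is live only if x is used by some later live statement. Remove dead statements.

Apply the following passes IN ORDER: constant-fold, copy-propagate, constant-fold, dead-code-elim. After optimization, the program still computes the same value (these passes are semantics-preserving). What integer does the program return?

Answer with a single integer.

Initial IR:
  y = 2
  x = y
  a = 2 + 4
  c = 0 - 0
  u = 4
  d = 7 * 1
  t = 2 * c
  return u
After constant-fold (8 stmts):
  y = 2
  x = y
  a = 6
  c = 0
  u = 4
  d = 7
  t = 2 * c
  return u
After copy-propagate (8 stmts):
  y = 2
  x = 2
  a = 6
  c = 0
  u = 4
  d = 7
  t = 2 * 0
  return 4
After constant-fold (8 stmts):
  y = 2
  x = 2
  a = 6
  c = 0
  u = 4
  d = 7
  t = 0
  return 4
After dead-code-elim (1 stmts):
  return 4
Evaluate:
  y = 2  =>  y = 2
  x = y  =>  x = 2
  a = 2 + 4  =>  a = 6
  c = 0 - 0  =>  c = 0
  u = 4  =>  u = 4
  d = 7 * 1  =>  d = 7
  t = 2 * c  =>  t = 0
  return u = 4

Answer: 4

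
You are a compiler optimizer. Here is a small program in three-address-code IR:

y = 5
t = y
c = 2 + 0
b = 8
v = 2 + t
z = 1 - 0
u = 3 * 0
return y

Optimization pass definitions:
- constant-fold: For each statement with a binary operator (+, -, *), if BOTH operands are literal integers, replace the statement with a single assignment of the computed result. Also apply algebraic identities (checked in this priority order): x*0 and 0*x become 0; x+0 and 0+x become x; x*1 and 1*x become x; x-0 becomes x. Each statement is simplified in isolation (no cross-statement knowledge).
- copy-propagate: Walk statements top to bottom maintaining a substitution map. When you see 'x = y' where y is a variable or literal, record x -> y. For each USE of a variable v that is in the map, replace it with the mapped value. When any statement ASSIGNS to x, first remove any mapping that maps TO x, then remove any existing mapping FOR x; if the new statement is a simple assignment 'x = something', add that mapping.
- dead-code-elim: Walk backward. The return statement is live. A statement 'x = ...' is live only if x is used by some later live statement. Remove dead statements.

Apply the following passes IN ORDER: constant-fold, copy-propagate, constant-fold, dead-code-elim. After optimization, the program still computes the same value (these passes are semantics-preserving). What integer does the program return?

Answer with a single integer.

Initial IR:
  y = 5
  t = y
  c = 2 + 0
  b = 8
  v = 2 + t
  z = 1 - 0
  u = 3 * 0
  return y
After constant-fold (8 stmts):
  y = 5
  t = y
  c = 2
  b = 8
  v = 2 + t
  z = 1
  u = 0
  return y
After copy-propagate (8 stmts):
  y = 5
  t = 5
  c = 2
  b = 8
  v = 2 + 5
  z = 1
  u = 0
  return 5
After constant-fold (8 stmts):
  y = 5
  t = 5
  c = 2
  b = 8
  v = 7
  z = 1
  u = 0
  return 5
After dead-code-elim (1 stmts):
  return 5
Evaluate:
  y = 5  =>  y = 5
  t = y  =>  t = 5
  c = 2 + 0  =>  c = 2
  b = 8  =>  b = 8
  v = 2 + t  =>  v = 7
  z = 1 - 0  =>  z = 1
  u = 3 * 0  =>  u = 0
  return y = 5

Answer: 5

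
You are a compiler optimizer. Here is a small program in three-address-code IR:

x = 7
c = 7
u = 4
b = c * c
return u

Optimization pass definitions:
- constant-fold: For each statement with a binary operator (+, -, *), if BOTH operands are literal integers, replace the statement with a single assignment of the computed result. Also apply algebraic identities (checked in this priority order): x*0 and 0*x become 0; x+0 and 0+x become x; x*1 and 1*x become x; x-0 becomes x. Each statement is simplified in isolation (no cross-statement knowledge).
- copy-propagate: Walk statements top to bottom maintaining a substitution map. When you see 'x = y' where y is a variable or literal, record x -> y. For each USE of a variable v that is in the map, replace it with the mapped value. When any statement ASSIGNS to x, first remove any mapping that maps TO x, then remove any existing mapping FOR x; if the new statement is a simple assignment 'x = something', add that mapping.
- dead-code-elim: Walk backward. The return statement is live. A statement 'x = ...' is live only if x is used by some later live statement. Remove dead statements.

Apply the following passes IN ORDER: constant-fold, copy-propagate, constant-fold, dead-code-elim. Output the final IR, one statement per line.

Initial IR:
  x = 7
  c = 7
  u = 4
  b = c * c
  return u
After constant-fold (5 stmts):
  x = 7
  c = 7
  u = 4
  b = c * c
  return u
After copy-propagate (5 stmts):
  x = 7
  c = 7
  u = 4
  b = 7 * 7
  return 4
After constant-fold (5 stmts):
  x = 7
  c = 7
  u = 4
  b = 49
  return 4
After dead-code-elim (1 stmts):
  return 4

Answer: return 4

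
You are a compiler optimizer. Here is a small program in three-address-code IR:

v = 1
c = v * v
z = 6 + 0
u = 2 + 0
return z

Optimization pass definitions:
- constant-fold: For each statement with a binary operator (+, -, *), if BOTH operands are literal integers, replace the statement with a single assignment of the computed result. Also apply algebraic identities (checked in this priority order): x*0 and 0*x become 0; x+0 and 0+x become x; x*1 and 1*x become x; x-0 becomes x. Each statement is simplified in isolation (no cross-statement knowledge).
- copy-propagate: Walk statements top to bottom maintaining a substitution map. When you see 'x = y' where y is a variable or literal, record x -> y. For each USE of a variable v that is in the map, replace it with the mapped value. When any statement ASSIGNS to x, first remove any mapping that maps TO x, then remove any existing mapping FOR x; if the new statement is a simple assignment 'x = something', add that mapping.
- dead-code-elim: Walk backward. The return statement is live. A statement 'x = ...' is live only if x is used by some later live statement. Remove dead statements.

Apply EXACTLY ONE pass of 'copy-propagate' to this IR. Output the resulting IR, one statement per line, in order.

Answer: v = 1
c = 1 * 1
z = 6 + 0
u = 2 + 0
return z

Derivation:
Applying copy-propagate statement-by-statement:
  [1] v = 1  (unchanged)
  [2] c = v * v  -> c = 1 * 1
  [3] z = 6 + 0  (unchanged)
  [4] u = 2 + 0  (unchanged)
  [5] return z  (unchanged)
Result (5 stmts):
  v = 1
  c = 1 * 1
  z = 6 + 0
  u = 2 + 0
  return z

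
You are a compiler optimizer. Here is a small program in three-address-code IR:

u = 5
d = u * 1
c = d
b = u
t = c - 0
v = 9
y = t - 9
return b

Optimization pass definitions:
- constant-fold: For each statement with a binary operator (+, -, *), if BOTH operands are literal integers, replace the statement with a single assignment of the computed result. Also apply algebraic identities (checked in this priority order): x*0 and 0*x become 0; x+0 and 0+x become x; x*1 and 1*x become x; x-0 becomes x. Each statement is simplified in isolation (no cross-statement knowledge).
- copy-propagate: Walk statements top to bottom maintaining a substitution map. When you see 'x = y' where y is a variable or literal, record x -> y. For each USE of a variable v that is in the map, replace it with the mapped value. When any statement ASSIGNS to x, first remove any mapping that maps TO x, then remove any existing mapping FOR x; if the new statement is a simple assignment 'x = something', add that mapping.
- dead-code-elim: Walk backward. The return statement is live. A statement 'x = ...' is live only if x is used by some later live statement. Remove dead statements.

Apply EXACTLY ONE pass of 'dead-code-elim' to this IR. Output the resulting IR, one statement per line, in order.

Answer: u = 5
b = u
return b

Derivation:
Applying dead-code-elim statement-by-statement:
  [8] return b  -> KEEP (return); live=['b']
  [7] y = t - 9  -> DEAD (y not live)
  [6] v = 9  -> DEAD (v not live)
  [5] t = c - 0  -> DEAD (t not live)
  [4] b = u  -> KEEP; live=['u']
  [3] c = d  -> DEAD (c not live)
  [2] d = u * 1  -> DEAD (d not live)
  [1] u = 5  -> KEEP; live=[]
Result (3 stmts):
  u = 5
  b = u
  return b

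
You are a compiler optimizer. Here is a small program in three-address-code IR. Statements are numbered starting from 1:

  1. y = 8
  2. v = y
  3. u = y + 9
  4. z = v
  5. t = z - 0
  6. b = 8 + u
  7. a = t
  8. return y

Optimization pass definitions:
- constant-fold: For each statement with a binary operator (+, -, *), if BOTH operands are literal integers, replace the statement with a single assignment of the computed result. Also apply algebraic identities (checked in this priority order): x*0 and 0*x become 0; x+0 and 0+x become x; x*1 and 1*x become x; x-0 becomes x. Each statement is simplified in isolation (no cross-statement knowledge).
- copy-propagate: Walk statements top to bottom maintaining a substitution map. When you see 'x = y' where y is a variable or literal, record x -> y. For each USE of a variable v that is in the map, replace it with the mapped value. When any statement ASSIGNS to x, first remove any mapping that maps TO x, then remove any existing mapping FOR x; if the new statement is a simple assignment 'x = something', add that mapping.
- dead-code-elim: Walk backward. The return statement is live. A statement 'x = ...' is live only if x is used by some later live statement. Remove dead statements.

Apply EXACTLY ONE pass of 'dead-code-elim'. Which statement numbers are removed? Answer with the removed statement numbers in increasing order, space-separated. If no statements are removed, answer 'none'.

Answer: 2 3 4 5 6 7

Derivation:
Backward liveness scan:
Stmt 1 'y = 8': KEEP (y is live); live-in = []
Stmt 2 'v = y': DEAD (v not in live set ['y'])
Stmt 3 'u = y + 9': DEAD (u not in live set ['y'])
Stmt 4 'z = v': DEAD (z not in live set ['y'])
Stmt 5 't = z - 0': DEAD (t not in live set ['y'])
Stmt 6 'b = 8 + u': DEAD (b not in live set ['y'])
Stmt 7 'a = t': DEAD (a not in live set ['y'])
Stmt 8 'return y': KEEP (return); live-in = ['y']
Removed statement numbers: [2, 3, 4, 5, 6, 7]
Surviving IR:
  y = 8
  return y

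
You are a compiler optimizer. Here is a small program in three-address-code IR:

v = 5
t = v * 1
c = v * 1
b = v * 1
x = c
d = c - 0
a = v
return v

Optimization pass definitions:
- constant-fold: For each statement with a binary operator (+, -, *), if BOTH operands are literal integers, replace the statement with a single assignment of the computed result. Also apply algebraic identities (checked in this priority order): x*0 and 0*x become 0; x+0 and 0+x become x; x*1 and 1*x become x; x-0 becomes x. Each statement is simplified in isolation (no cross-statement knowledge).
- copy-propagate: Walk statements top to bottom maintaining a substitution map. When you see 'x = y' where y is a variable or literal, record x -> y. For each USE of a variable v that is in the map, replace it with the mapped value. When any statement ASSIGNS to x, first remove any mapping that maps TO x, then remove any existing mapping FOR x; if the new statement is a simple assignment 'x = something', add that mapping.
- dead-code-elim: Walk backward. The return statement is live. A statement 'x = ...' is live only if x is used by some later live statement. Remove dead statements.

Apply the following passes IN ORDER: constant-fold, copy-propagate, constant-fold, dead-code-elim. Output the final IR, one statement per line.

Initial IR:
  v = 5
  t = v * 1
  c = v * 1
  b = v * 1
  x = c
  d = c - 0
  a = v
  return v
After constant-fold (8 stmts):
  v = 5
  t = v
  c = v
  b = v
  x = c
  d = c
  a = v
  return v
After copy-propagate (8 stmts):
  v = 5
  t = 5
  c = 5
  b = 5
  x = 5
  d = 5
  a = 5
  return 5
After constant-fold (8 stmts):
  v = 5
  t = 5
  c = 5
  b = 5
  x = 5
  d = 5
  a = 5
  return 5
After dead-code-elim (1 stmts):
  return 5

Answer: return 5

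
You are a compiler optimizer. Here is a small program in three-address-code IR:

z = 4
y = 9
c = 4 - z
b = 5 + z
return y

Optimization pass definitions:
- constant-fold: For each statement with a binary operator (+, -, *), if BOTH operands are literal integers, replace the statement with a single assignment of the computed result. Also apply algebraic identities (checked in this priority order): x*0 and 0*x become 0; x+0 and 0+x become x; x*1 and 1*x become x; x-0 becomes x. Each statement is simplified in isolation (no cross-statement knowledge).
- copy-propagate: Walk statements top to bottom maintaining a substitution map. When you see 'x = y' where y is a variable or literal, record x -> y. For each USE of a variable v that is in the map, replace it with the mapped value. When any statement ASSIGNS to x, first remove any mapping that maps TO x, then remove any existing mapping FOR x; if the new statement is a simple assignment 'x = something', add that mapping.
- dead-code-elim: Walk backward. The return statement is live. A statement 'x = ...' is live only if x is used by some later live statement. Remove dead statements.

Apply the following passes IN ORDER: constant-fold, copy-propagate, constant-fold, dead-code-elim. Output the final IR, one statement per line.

Initial IR:
  z = 4
  y = 9
  c = 4 - z
  b = 5 + z
  return y
After constant-fold (5 stmts):
  z = 4
  y = 9
  c = 4 - z
  b = 5 + z
  return y
After copy-propagate (5 stmts):
  z = 4
  y = 9
  c = 4 - 4
  b = 5 + 4
  return 9
After constant-fold (5 stmts):
  z = 4
  y = 9
  c = 0
  b = 9
  return 9
After dead-code-elim (1 stmts):
  return 9

Answer: return 9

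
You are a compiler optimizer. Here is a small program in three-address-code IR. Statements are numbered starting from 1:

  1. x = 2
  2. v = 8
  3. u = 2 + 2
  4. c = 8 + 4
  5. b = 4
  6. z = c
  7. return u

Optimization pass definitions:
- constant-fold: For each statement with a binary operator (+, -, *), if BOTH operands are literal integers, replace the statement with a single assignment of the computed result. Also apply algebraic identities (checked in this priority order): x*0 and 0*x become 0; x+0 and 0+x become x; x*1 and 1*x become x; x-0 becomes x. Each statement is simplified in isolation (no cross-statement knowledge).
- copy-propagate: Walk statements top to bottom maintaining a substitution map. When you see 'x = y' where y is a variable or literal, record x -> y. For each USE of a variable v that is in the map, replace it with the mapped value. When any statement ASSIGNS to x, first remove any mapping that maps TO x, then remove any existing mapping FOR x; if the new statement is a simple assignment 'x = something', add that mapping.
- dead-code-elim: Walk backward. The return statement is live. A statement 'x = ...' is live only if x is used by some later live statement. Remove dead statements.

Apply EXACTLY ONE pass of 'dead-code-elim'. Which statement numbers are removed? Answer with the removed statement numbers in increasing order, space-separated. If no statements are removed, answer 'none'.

Answer: 1 2 4 5 6

Derivation:
Backward liveness scan:
Stmt 1 'x = 2': DEAD (x not in live set [])
Stmt 2 'v = 8': DEAD (v not in live set [])
Stmt 3 'u = 2 + 2': KEEP (u is live); live-in = []
Stmt 4 'c = 8 + 4': DEAD (c not in live set ['u'])
Stmt 5 'b = 4': DEAD (b not in live set ['u'])
Stmt 6 'z = c': DEAD (z not in live set ['u'])
Stmt 7 'return u': KEEP (return); live-in = ['u']
Removed statement numbers: [1, 2, 4, 5, 6]
Surviving IR:
  u = 2 + 2
  return u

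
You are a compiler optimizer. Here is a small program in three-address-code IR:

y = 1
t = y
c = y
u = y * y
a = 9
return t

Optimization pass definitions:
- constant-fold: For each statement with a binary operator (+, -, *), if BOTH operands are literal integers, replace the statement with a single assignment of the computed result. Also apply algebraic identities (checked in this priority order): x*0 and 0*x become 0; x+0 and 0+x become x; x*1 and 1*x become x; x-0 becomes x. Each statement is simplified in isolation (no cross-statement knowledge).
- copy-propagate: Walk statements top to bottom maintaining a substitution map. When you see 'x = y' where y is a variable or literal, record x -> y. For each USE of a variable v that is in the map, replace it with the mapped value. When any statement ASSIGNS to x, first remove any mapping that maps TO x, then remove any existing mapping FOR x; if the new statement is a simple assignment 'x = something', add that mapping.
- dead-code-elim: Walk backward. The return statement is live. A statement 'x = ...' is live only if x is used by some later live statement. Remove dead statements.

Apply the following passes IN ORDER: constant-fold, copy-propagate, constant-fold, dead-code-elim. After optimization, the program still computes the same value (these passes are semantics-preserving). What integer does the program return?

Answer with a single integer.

Initial IR:
  y = 1
  t = y
  c = y
  u = y * y
  a = 9
  return t
After constant-fold (6 stmts):
  y = 1
  t = y
  c = y
  u = y * y
  a = 9
  return t
After copy-propagate (6 stmts):
  y = 1
  t = 1
  c = 1
  u = 1 * 1
  a = 9
  return 1
After constant-fold (6 stmts):
  y = 1
  t = 1
  c = 1
  u = 1
  a = 9
  return 1
After dead-code-elim (1 stmts):
  return 1
Evaluate:
  y = 1  =>  y = 1
  t = y  =>  t = 1
  c = y  =>  c = 1
  u = y * y  =>  u = 1
  a = 9  =>  a = 9
  return t = 1

Answer: 1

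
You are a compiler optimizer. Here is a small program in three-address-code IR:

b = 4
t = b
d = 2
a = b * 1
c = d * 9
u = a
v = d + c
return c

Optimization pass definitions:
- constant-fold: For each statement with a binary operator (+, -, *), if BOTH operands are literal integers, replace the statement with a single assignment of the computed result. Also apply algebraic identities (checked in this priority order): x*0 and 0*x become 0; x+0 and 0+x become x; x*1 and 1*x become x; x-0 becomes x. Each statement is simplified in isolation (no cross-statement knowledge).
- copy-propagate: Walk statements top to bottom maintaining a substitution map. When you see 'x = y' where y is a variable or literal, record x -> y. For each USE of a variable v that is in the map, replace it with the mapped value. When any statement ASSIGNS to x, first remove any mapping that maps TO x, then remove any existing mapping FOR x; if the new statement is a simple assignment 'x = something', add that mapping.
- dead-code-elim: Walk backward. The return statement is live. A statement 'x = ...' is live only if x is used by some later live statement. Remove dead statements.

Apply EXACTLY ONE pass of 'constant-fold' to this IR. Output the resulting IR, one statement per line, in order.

Applying constant-fold statement-by-statement:
  [1] b = 4  (unchanged)
  [2] t = b  (unchanged)
  [3] d = 2  (unchanged)
  [4] a = b * 1  -> a = b
  [5] c = d * 9  (unchanged)
  [6] u = a  (unchanged)
  [7] v = d + c  (unchanged)
  [8] return c  (unchanged)
Result (8 stmts):
  b = 4
  t = b
  d = 2
  a = b
  c = d * 9
  u = a
  v = d + c
  return c

Answer: b = 4
t = b
d = 2
a = b
c = d * 9
u = a
v = d + c
return c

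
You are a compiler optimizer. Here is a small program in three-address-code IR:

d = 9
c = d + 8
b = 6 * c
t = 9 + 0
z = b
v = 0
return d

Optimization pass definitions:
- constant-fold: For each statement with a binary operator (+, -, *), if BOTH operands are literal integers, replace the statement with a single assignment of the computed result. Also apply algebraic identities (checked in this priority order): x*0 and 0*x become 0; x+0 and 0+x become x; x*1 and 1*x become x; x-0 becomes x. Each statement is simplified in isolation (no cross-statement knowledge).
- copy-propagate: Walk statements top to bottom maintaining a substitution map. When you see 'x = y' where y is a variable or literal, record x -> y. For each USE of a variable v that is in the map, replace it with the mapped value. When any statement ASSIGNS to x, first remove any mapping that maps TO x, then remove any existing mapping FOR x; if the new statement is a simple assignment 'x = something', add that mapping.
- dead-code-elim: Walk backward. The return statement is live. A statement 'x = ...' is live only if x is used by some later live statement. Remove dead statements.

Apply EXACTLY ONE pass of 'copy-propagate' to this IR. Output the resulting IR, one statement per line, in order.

Answer: d = 9
c = 9 + 8
b = 6 * c
t = 9 + 0
z = b
v = 0
return 9

Derivation:
Applying copy-propagate statement-by-statement:
  [1] d = 9  (unchanged)
  [2] c = d + 8  -> c = 9 + 8
  [3] b = 6 * c  (unchanged)
  [4] t = 9 + 0  (unchanged)
  [5] z = b  (unchanged)
  [6] v = 0  (unchanged)
  [7] return d  -> return 9
Result (7 stmts):
  d = 9
  c = 9 + 8
  b = 6 * c
  t = 9 + 0
  z = b
  v = 0
  return 9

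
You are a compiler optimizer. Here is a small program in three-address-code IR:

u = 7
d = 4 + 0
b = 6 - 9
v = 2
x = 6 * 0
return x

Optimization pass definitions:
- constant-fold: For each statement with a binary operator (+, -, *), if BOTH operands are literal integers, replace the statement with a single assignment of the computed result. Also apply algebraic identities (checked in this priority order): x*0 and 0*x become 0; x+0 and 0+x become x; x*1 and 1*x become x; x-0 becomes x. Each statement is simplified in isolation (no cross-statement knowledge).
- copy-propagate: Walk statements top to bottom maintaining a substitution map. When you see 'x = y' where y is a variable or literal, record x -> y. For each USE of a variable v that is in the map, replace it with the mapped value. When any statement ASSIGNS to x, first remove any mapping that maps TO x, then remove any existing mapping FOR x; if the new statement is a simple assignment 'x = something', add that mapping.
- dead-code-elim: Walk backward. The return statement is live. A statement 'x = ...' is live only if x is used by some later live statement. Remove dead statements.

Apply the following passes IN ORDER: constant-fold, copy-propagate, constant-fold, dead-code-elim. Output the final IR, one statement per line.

Initial IR:
  u = 7
  d = 4 + 0
  b = 6 - 9
  v = 2
  x = 6 * 0
  return x
After constant-fold (6 stmts):
  u = 7
  d = 4
  b = -3
  v = 2
  x = 0
  return x
After copy-propagate (6 stmts):
  u = 7
  d = 4
  b = -3
  v = 2
  x = 0
  return 0
After constant-fold (6 stmts):
  u = 7
  d = 4
  b = -3
  v = 2
  x = 0
  return 0
After dead-code-elim (1 stmts):
  return 0

Answer: return 0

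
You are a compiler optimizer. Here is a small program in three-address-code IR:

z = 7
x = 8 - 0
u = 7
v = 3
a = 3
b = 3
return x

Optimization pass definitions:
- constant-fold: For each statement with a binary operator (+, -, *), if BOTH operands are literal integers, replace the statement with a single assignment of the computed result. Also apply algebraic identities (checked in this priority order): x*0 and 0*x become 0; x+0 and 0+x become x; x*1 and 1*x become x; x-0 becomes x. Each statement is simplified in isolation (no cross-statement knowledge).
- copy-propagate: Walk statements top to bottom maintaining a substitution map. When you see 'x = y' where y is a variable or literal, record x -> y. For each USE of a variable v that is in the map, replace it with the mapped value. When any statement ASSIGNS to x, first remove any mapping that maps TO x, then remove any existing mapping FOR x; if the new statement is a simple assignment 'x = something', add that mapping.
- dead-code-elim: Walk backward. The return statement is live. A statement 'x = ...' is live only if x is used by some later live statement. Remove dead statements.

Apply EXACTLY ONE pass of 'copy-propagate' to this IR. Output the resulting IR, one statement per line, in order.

Answer: z = 7
x = 8 - 0
u = 7
v = 3
a = 3
b = 3
return x

Derivation:
Applying copy-propagate statement-by-statement:
  [1] z = 7  (unchanged)
  [2] x = 8 - 0  (unchanged)
  [3] u = 7  (unchanged)
  [4] v = 3  (unchanged)
  [5] a = 3  (unchanged)
  [6] b = 3  (unchanged)
  [7] return x  (unchanged)
Result (7 stmts):
  z = 7
  x = 8 - 0
  u = 7
  v = 3
  a = 3
  b = 3
  return x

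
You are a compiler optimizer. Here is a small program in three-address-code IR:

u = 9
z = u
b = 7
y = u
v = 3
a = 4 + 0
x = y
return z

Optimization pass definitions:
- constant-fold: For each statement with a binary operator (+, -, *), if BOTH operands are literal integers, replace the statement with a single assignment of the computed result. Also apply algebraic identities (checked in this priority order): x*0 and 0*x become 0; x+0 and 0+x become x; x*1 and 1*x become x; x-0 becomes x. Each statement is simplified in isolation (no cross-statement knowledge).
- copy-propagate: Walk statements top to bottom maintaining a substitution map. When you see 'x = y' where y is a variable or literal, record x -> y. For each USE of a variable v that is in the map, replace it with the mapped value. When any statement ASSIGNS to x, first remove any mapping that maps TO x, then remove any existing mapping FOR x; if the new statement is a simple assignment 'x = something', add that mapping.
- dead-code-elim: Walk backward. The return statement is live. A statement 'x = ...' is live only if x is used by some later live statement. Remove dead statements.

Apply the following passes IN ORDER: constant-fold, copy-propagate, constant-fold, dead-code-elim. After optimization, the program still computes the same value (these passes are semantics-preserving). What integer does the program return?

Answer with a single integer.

Initial IR:
  u = 9
  z = u
  b = 7
  y = u
  v = 3
  a = 4 + 0
  x = y
  return z
After constant-fold (8 stmts):
  u = 9
  z = u
  b = 7
  y = u
  v = 3
  a = 4
  x = y
  return z
After copy-propagate (8 stmts):
  u = 9
  z = 9
  b = 7
  y = 9
  v = 3
  a = 4
  x = 9
  return 9
After constant-fold (8 stmts):
  u = 9
  z = 9
  b = 7
  y = 9
  v = 3
  a = 4
  x = 9
  return 9
After dead-code-elim (1 stmts):
  return 9
Evaluate:
  u = 9  =>  u = 9
  z = u  =>  z = 9
  b = 7  =>  b = 7
  y = u  =>  y = 9
  v = 3  =>  v = 3
  a = 4 + 0  =>  a = 4
  x = y  =>  x = 9
  return z = 9

Answer: 9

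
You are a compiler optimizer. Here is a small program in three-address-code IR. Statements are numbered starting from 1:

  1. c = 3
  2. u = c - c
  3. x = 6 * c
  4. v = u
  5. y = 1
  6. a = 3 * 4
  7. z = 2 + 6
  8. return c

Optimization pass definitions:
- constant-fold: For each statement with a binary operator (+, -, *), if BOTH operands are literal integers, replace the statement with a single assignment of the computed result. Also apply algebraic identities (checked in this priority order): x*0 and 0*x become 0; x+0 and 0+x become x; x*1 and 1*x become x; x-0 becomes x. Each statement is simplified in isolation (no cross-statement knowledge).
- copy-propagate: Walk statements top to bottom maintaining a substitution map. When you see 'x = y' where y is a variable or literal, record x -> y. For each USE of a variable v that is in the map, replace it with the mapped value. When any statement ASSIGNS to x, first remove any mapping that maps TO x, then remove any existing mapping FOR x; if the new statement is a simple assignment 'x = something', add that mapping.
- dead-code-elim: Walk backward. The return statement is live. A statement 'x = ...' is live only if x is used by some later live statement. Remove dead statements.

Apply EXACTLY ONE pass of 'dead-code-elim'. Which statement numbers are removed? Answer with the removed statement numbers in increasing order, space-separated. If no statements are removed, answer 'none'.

Answer: 2 3 4 5 6 7

Derivation:
Backward liveness scan:
Stmt 1 'c = 3': KEEP (c is live); live-in = []
Stmt 2 'u = c - c': DEAD (u not in live set ['c'])
Stmt 3 'x = 6 * c': DEAD (x not in live set ['c'])
Stmt 4 'v = u': DEAD (v not in live set ['c'])
Stmt 5 'y = 1': DEAD (y not in live set ['c'])
Stmt 6 'a = 3 * 4': DEAD (a not in live set ['c'])
Stmt 7 'z = 2 + 6': DEAD (z not in live set ['c'])
Stmt 8 'return c': KEEP (return); live-in = ['c']
Removed statement numbers: [2, 3, 4, 5, 6, 7]
Surviving IR:
  c = 3
  return c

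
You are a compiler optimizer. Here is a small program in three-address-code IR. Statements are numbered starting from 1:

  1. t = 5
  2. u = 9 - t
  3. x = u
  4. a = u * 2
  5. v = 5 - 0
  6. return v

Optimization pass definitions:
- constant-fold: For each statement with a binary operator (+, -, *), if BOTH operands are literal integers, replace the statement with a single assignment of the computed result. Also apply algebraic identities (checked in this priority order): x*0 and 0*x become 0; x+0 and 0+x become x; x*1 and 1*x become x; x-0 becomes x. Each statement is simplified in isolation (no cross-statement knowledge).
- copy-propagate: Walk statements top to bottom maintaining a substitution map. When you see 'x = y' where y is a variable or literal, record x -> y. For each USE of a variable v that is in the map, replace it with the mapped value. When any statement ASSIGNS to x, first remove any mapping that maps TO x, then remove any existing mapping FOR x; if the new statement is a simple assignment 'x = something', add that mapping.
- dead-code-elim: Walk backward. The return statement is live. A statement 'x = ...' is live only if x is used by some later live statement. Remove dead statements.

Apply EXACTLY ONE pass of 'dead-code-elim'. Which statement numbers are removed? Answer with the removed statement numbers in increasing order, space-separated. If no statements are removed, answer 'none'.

Backward liveness scan:
Stmt 1 't = 5': DEAD (t not in live set [])
Stmt 2 'u = 9 - t': DEAD (u not in live set [])
Stmt 3 'x = u': DEAD (x not in live set [])
Stmt 4 'a = u * 2': DEAD (a not in live set [])
Stmt 5 'v = 5 - 0': KEEP (v is live); live-in = []
Stmt 6 'return v': KEEP (return); live-in = ['v']
Removed statement numbers: [1, 2, 3, 4]
Surviving IR:
  v = 5 - 0
  return v

Answer: 1 2 3 4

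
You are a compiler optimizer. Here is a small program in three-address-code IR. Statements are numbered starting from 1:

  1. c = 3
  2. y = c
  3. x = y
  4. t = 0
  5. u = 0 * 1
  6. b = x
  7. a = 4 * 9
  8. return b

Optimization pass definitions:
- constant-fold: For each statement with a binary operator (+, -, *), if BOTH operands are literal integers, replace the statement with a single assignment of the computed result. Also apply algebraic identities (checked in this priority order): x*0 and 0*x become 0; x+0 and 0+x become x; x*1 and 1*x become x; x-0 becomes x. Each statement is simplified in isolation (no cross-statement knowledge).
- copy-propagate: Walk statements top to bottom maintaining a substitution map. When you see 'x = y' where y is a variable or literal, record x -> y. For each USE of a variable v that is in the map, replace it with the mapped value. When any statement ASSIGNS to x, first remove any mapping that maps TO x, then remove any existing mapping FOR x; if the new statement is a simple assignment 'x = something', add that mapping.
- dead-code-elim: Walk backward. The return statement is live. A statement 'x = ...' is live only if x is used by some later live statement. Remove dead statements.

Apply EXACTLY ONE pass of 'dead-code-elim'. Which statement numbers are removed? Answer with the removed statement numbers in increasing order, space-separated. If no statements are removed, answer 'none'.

Answer: 4 5 7

Derivation:
Backward liveness scan:
Stmt 1 'c = 3': KEEP (c is live); live-in = []
Stmt 2 'y = c': KEEP (y is live); live-in = ['c']
Stmt 3 'x = y': KEEP (x is live); live-in = ['y']
Stmt 4 't = 0': DEAD (t not in live set ['x'])
Stmt 5 'u = 0 * 1': DEAD (u not in live set ['x'])
Stmt 6 'b = x': KEEP (b is live); live-in = ['x']
Stmt 7 'a = 4 * 9': DEAD (a not in live set ['b'])
Stmt 8 'return b': KEEP (return); live-in = ['b']
Removed statement numbers: [4, 5, 7]
Surviving IR:
  c = 3
  y = c
  x = y
  b = x
  return b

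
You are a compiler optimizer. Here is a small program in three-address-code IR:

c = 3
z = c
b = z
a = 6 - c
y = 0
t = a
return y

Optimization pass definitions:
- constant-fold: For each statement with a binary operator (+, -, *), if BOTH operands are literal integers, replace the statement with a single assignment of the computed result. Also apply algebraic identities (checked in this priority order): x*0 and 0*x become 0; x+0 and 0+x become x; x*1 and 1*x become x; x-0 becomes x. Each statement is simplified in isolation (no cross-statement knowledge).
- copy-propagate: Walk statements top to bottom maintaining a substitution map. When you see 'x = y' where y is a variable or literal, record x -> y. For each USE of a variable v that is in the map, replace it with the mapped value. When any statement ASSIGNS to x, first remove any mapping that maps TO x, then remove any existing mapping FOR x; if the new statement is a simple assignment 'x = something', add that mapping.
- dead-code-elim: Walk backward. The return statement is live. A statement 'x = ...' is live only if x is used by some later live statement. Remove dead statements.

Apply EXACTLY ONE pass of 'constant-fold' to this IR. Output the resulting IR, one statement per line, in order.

Answer: c = 3
z = c
b = z
a = 6 - c
y = 0
t = a
return y

Derivation:
Applying constant-fold statement-by-statement:
  [1] c = 3  (unchanged)
  [2] z = c  (unchanged)
  [3] b = z  (unchanged)
  [4] a = 6 - c  (unchanged)
  [5] y = 0  (unchanged)
  [6] t = a  (unchanged)
  [7] return y  (unchanged)
Result (7 stmts):
  c = 3
  z = c
  b = z
  a = 6 - c
  y = 0
  t = a
  return y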